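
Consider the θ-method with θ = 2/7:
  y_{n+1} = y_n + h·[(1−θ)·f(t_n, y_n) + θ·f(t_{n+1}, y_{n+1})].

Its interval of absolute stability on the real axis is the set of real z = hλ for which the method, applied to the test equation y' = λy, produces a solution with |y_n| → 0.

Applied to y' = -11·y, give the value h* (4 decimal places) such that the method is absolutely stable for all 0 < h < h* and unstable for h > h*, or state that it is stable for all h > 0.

On y'=λy, z=hλ:
  y_{n+1} = y_n + z·[5/7·y_n + 2/7·y_{n+1}] ⇒ (1 − 2/7z)y_{n+1} = (1 + 5/7z)y_n
  R(z) = (1 + 5/7z)/(1 − 2/7z).

Solve |R(x)|<1 on ℝ⁻.
x=-0.46: |R|=0.5934
R=−1: 1+5/7x = −1+2/7x ⇒ -3/7x=2 ⇒ x=2/(-3/7)=-4.6667
Confirm numerically:
  x=-4.243: |R|=0.91793 <1
  x=-3.876: |R|=0.83921 <1
  x=-3.721: |R|=0.80356 <1
  x=-2.498: |R|=0.45765 <1
  x=-5.230: |R|=1.09679 >1
  x=-4.979: |R|=1.05525 >1
  x=-4.917: |R|=1.04461 >1
So |R|<1 on (-4.6667, 0).

(-4.6667,0); λ=-11 ⇒ h* = (14/3)/11 = 0.4242.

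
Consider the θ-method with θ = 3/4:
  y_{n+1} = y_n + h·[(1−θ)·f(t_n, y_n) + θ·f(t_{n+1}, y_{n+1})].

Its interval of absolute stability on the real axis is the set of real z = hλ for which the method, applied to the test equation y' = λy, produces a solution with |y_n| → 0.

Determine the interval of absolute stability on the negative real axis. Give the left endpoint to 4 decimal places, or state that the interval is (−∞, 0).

(−∞, 0) — no finite endpoint.

Test eqn y'=λy, z=hλ:
  y_{n+1} = y_n + z·[1/4·y_n + 3/4·y_{n+1}] ⇒ (1 − 3/4z)y_{n+1} = (1 + 1/4z)y_n
  R(z) = (1 + 1/4z)/(1 − 3/4z).

Solve |R(x)|<1 on ℝ⁻.
x=-0.66: |R|=0.5585
x=-2: |R|=0.2000
x=-10: |R|=0.1765
x=-100: |R|=0.3158
θ=3/4≥1/2 ⇒ |1+1/4x|<|1−3/4x| ∀x<0 ⇒ unbounded interval.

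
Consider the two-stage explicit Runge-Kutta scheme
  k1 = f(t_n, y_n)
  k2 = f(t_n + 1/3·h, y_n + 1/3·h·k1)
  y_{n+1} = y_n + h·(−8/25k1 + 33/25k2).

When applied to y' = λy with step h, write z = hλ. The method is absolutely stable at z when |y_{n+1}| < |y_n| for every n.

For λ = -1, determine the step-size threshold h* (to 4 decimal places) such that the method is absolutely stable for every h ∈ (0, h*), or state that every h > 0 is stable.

Set f=λy, z=hλ:
  k1=λy_n ⇒ h·k1=z·y_n;  k2=λ(1+1/3z)y_n ⇒ h·k2=z(1+1/3z)y_n
  y_{n+1}/y_n = 1 − 8/25z + 33/25z(1+1/3z) = 1 + z + 11/25z²
  ⇒ R(z) = 1 + z + 11/25z².

Find x<0 with |R(x)|<1.
x=-1.63: |R|=0.5390
R=1: x+11/25x²=0 ⇒ x=−25/11=-2.2727; min R=1−1/(4·11/25)=0.4318>−1
Confirm numerically:
  x=-2.212: |R|=0.94090 <1
  x=-2.101: |R|=0.84125 <1
  x=-1.244: |R|=0.43692 <1
  x=-1.243: |R|=0.43682 <1
  x=-2.818: |R|=1.67609 >1
  x=-2.392: |R|=1.12553 >1
  x=-2.365: |R|=1.09602 >1
Stable set (-2.2727, 0).

(-2.2727,0); λ=-1 ⇒ h* = (25/11)/1 = 2.2727.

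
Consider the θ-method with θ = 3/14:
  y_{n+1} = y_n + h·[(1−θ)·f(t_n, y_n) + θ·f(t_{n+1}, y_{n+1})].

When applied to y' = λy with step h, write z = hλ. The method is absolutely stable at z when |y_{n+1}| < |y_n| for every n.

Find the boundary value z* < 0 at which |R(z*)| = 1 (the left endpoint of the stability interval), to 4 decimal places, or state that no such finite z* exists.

left endpoint -3.5000.

Set f=λy, z=hλ:
  y_{n+1} = y_n + z·[11/14·y_n + 3/14·y_{n+1}] ⇒ (1 − 3/14z)y_{n+1} = (1 + 11/14z)y_n
  ⇒ R(z) = (1 + 11/14z)/(1 − 3/14z).

Find x<0 with |R(x)|<1.
x=-0.69: |R|=0.3989
R=−1: 1+11/14x = −1+3/14x ⇒ -4/7x=2 ⇒ x=2/(-4/7)=-3.5000
Confirm numerically:
  x=-2.990: |R|=0.82238 <1
  x=-2.803: |R|=0.75117 <1
  x=-2.535: |R|=0.64268 <1
  x=-3.602: |R|=1.03290 >1
  x=-3.566: |R|=1.02138 >1
So |R|<1 on (-3.5000, 0).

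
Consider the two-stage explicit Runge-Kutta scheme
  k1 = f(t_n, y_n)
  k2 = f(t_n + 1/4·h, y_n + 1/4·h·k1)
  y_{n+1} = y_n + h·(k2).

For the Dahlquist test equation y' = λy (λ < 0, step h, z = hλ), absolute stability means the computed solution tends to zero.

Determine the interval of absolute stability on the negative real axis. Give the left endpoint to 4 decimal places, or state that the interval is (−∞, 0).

Test eqn y'=λy, z=hλ:
  k1=λy_n ⇒ h·k1=z·y_n;  k2=λ(1+1/4z)y_n ⇒ h·k2=z(1+1/4z)y_n
  y_{n+1}/y_n = 1 + z(1+1/4z) = 1 + z + 1/4z²
  so R(z) = 1 + z + 1/4z².

Solve |R(x)|<1 on ℝ⁻.
x=-1: |R|=0.2500
R=1: x+1/4x²=0 ⇒ x=−4=-4.0000; min R=1−1/(4·1/4)=0.0000>−1
Confirm numerically:
  x=-3.114: |R|=0.31025 <1
  x=-2.659: |R|=0.10857 <1
  x=-1.969: |R|=0.00024 <1
  x=-4.538: |R|=1.61036 >1
  x=-4.439: |R|=1.48718 >1
  x=-4.365: |R|=1.39831 >1
Interval (-4.0000, 0).

z∈(-4.0000,0).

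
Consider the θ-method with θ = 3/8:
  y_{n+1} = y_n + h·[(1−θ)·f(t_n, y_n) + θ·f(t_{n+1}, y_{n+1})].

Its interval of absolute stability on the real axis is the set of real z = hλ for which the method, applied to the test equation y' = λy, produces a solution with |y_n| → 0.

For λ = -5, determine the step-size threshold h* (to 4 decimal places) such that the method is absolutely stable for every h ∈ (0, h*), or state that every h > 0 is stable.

(-8.0000,0); λ=-5 ⇒ h* = (8)/5 = 1.6000.

On y'=λy, z=hλ:
  y_{n+1} = y_n + z·[5/8·y_n + 3/8·y_{n+1}] ⇒ (1 − 3/8z)y_{n+1} = (1 + 5/8z)y_n
  R(z) = (1 + 5/8z)/(1 − 3/8z).

Need |R(x)|<1, x<0.
x=-1.19: |R|=0.1772
R=−1: 1+5/8x = −1+3/8x ⇒ -1/4x=2 ⇒ x=2/(-1/4)=-8.0000
Confirm numerically:
  x=-6.245: |R|=0.86871 <1
  x=-5.829: |R|=0.82964 <1
  x=-5.791: |R|=0.82588 <1
  x=-3.333: |R|=0.48142 <1
  x=-8.288: |R|=1.01753 >1
  x=-8.268: |R|=1.01634 >1
Interval (-8.0000, 0).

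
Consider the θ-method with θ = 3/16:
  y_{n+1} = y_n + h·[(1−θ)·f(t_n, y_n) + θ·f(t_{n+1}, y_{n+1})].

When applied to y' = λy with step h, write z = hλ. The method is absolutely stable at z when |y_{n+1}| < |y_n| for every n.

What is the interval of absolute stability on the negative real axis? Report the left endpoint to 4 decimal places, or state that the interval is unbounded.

z∈(-3.2000,0).

Test eqn y'=λy, z=hλ:
  y_{n+1} = y_n + z·[13/16·y_n + 3/16·y_{n+1}] ⇒ (1 − 3/16z)y_{n+1} = (1 + 13/16z)y_n
  so R(z) = (1 + 13/16z)/(1 − 3/16z).

Solve |R(x)|<1 on ℝ⁻.
x=-1.59: |R|=0.2248
R=−1: 1+13/16x = −1+3/16x ⇒ -5/8x=2 ⇒ x=2/(-5/8)=-3.2000
Confirm numerically:
  x=-2.507: |R|=0.70537 <1
  x=-2.048: |R|=0.47977 <1
  x=-2.025: |R|=0.46772 <1
  x=-3.646: |R|=1.16557 >1
  x=-3.255: |R|=1.02135 >1
So |R|<1 on (-3.2000, 0).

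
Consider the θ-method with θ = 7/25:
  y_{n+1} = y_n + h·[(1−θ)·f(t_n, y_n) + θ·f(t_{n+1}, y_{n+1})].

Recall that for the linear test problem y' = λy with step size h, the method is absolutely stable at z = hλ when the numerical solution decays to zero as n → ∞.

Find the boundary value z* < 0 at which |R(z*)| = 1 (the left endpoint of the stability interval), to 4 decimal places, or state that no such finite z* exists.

left endpoint -4.5455.

With y'=λy (z=hλ):
  y_{n+1} = y_n + z·[18/25·y_n + 7/25·y_{n+1}] ⇒ (1 − 7/25z)y_{n+1} = (1 + 18/25z)y_n
  so R(z) = (1 + 18/25z)/(1 − 7/25z).

Boundary: |R(x)|=1, x<0.
x=-1.47: |R|=0.0414
R=−1: 1+18/25x = −1+7/25x ⇒ -11/25x=2 ⇒ x=2/(-11/25)=-4.5455
Confirm numerically:
  x=-4.232: |R|=0.93688 <1
  x=-3.933: |R|=0.87175 <1
  x=-3.636: |R|=0.80171 <1
  x=-4.884: |R|=1.06292 >1
  x=-4.815: |R|=1.05051 >1
  x=-4.726: |R|=1.03419 >1
So |R|<1 on (-4.5455, 0).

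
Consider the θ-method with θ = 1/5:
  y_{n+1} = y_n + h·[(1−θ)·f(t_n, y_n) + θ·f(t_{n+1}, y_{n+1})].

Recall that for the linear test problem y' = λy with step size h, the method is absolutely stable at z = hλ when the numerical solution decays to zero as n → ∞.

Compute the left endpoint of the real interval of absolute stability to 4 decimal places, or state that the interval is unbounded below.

Test eqn y'=λy, z=hλ:
  y_{n+1} = y_n + z·[4/5·y_n + 1/5·y_{n+1}] ⇒ (1 − 1/5z)y_{n+1} = (1 + 4/5z)y_n
  ⇒ R(z) = (1 + 4/5z)/(1 − 1/5z).

Boundary: |R(x)|=1, x<0.
x=-1.76: |R|=0.3018
R=−1: 1+4/5x = −1+1/5x ⇒ -3/5x=2 ⇒ x=2/(-3/5)=-3.3333
Confirm numerically:
  x=-2.910: |R|=0.83944 <1
  x=-2.566: |R|=0.69574 <1
  x=-1.478: |R|=0.14078 <1
  x=-1.453: |R|=0.12583 <1
  x=-3.595: |R|=1.09133 >1
  x=-3.402: |R|=1.02452 >1
Interval (-3.3333, 0).

z* = -3.3333.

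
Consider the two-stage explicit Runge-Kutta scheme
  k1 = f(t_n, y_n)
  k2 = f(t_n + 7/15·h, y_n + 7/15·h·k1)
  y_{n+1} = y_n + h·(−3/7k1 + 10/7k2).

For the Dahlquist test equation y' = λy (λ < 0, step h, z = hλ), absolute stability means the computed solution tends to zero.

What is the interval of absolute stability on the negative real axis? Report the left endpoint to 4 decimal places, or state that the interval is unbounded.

With y'=λy (z=hλ):
  k1=λy_n ⇒ h·k1=z·y_n;  k2=λ(1+7/15z)y_n ⇒ h·k2=z(1+7/15z)y_n
  y_{n+1}/y_n = 1 − 3/7z + 10/7z(1+7/15z) = 1 + z + 2/3z²
  Hence R(z) = 1 + z + 2/3z².

Boundary: |R(x)|=1, x<0.
x=-0.81: |R|=0.6274
R=1: x+2/3x²=0 ⇒ x=−3/2=-1.5000; min R=1−1/(4·2/3)=0.6250>−1
Confirm numerically:
  x=-1.365: |R|=0.87715 <1
  x=-1.167: |R|=0.74093 <1
  x=-1.082: |R|=0.69848 <1
  x=-0.707: |R|=0.62623 <1
  x=-1.915: |R|=1.52982 >1
  x=-1.849: |R|=1.43020 >1
So |R|<1 on (-1.5000, 0).

z∈(-1.5000,0).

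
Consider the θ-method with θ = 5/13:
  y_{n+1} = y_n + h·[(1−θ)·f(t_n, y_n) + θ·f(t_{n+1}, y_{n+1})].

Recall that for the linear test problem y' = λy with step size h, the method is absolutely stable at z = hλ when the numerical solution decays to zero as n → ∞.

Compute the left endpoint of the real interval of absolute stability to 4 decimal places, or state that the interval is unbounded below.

On y'=λy, z=hλ:
  y_{n+1} = y_n + z·[8/13·y_n + 5/13·y_{n+1}] ⇒ (1 − 5/13z)y_{n+1} = (1 + 8/13z)y_n
  ⇒ R(z) = (1 + 8/13z)/(1 − 5/13z).

Need |R(x)|<1, x<0.
x=-1.09: |R|=0.2320
R=−1: 1+8/13x = −1+5/13x ⇒ -3/13x=2 ⇒ x=2/(-3/13)=-8.6667
Confirm numerically:
  x=-6.992: |R|=0.89525 <1
  x=-6.564: |R|=0.86233 <1
  x=-4.808: |R|=0.68747 <1
  x=-3.499: |R|=0.49162 <1
  x=-9.198: |R|=1.02702 >1
  x=-8.945: |R|=1.01447 >1
So |R|<1 on (-8.6667, 0).

left endpoint -8.6667.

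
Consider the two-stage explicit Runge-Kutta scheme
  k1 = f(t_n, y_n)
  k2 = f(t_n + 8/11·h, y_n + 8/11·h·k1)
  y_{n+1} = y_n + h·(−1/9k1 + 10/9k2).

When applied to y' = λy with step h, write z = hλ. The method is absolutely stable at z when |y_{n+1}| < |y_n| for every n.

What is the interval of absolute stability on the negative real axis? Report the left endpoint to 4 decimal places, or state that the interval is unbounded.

With y'=λy (z=hλ):
  k1=λy_n ⇒ h·k1=z·y_n;  k2=λ(1+8/11z)y_n ⇒ h·k2=z(1+8/11z)y_n
  y_{n+1}/y_n = 1 − 1/9z + 10/9z(1+8/11z) = 1 + z + 80/99z²
  R(z) = 1 + z + 80/99z².

Find x<0 with |R(x)|<1.
x=-1.01: |R|=0.8143
R=1: x+80/99x²=0 ⇒ x=−99/80=-1.2375; min R=1−1/(4·80/99)=0.6906>−1
Confirm numerically:
  x=-1.155: |R|=0.92300 <1
  x=-1.077: |R|=0.86032 <1
  x=-0.952: |R|=0.78037 <1
  x=-1.649: |R|=1.54833 >1
  x=-1.493: |R|=1.30825 >1
  x=-1.400: |R|=1.18384 >1
So |R|<1 on (-1.2375, 0).

(-1.2375, 0).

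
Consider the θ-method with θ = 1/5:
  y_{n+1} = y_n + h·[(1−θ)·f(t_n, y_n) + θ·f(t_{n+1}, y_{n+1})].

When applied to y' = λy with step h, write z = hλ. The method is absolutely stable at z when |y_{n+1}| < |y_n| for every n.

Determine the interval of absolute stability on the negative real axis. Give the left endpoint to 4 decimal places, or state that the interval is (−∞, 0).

On y'=λy, z=hλ:
  y_{n+1} = y_n + z·[4/5·y_n + 1/5·y_{n+1}] ⇒ (1 − 1/5z)y_{n+1} = (1 + 4/5z)y_n
  Hence R(z) = (1 + 4/5z)/(1 − 1/5z).

Solve |R(x)|<1 on ℝ⁻.
x=-1.26: |R|=0.0064
R=−1: 1+4/5x = −1+1/5x ⇒ -3/5x=2 ⇒ x=2/(-3/5)=-3.3333
Confirm numerically:
  x=-3.173: |R|=0.94115 <1
  x=-2.726: |R|=0.76417 <1
  x=-2.348: |R|=0.59771 <1
  x=-1.718: |R|=0.27865 <1
  x=-3.585: |R|=1.08794 >1
  x=-3.421: |R|=1.03123 >1
Stable set (-3.3333, 0).

z∈(-3.3333,0).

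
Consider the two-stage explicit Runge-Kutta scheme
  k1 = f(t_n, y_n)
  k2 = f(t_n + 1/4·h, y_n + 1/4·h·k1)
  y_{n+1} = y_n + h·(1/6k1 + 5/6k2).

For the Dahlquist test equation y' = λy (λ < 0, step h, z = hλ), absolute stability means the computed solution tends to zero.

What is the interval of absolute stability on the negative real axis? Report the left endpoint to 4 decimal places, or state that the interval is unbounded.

Test eqn y'=λy, z=hλ:
  k1=λy_n ⇒ h·k1=z·y_n;  k2=λ(1+1/4z)y_n ⇒ h·k2=z(1+1/4z)y_n
  y_{n+1}/y_n = 1 + 1/6z + 5/6z(1+1/4z) = 1 + z + 5/24z²
  so R(z) = 1 + z + 5/24z².

Boundary: |R(x)|=1, x<0.
x=-1.66: |R|=0.0859
R=1: x+5/24x²=0 ⇒ x=−24/5=-4.8000; min R=1−1/(4·5/24)=-0.2000>−1
Confirm numerically:
  x=-4.677: |R|=0.88015 <1
  x=-4.478: |R|=0.69960 <1
  x=-4.197: |R|=0.47275 <1
  x=-3.296: |R|=0.03275 <1
  x=-5.229: |R|=1.46734 >1
  x=-4.972: |R|=1.17816 >1
Stable set (-4.8000, 0).

z∈(-4.8000,0).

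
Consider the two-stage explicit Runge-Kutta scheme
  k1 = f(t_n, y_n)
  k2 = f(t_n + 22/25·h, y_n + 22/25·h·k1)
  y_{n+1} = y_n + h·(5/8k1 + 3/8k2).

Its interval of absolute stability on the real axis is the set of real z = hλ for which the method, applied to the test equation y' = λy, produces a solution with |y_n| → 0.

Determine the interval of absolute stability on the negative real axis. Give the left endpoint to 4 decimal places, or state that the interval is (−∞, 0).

z∈(-3.0303,0).

With y'=λy (z=hλ):
  k1=λy_n ⇒ h·k1=z·y_n;  k2=λ(1+22/25z)y_n ⇒ h·k2=z(1+22/25z)y_n
  y_{n+1}/y_n = 1 + 5/8z + 3/8z(1+22/25z) = 1 + z + 33/100z²
  R(z) = 1 + z + 33/100z².

Boundary: |R(x)|=1, x<0.
x=-1.43: |R|=0.2448
R=1: x+33/100x²=0 ⇒ x=−100/33=-3.0303; min R=1−1/(4·33/100)=0.2424>−1
Confirm numerically:
  x=-2.116: |R|=0.36156 <1
  x=-1.880: |R|=0.28635 <1
  x=-1.539: |R|=0.24261 <1
  x=-1.301: |R|=0.25756 <1
  x=-3.389: |R|=1.40116 >1
  x=-3.176: |R|=1.15270 >1
  x=-3.151: |R|=1.12550 >1
So |R|<1 on (-3.0303, 0).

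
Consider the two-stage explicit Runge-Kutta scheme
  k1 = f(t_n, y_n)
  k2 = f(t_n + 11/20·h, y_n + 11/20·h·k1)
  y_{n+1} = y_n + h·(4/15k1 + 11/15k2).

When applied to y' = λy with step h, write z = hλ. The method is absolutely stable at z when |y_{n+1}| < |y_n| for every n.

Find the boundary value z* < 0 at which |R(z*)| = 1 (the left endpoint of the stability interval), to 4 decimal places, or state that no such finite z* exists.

Test eqn y'=λy, z=hλ:
  k1=λy_n ⇒ h·k1=z·y_n;  k2=λ(1+11/20z)y_n ⇒ h·k2=z(1+11/20z)y_n
  y_{n+1}/y_n = 1 + 4/15z + 11/15z(1+11/20z) = 1 + z + 121/300z²
  ⇒ R(z) = 1 + z + 121/300z².

Solve |R(x)|<1 on ℝ⁻.
x=-1.78: |R|=0.4979
R=1: x+121/300x²=0 ⇒ x=−300/121=-2.4793; min R=1−1/(4·121/300)=0.3802>−1
Confirm numerically:
  x=-2.280: |R|=0.81669 <1
  x=-1.429: |R|=0.39462 <1
  x=-1.260: |R|=0.38033 <1
  x=-2.723: |R|=1.26761 >1
  x=-2.539: |R|=1.06110 >1
So |R|<1 on (-2.4793, 0).

z* = -2.4793.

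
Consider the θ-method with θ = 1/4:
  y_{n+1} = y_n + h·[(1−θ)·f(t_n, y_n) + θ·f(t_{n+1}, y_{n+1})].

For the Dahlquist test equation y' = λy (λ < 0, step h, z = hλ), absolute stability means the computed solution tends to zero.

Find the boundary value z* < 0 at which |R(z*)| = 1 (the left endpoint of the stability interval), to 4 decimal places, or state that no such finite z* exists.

On y'=λy, z=hλ:
  y_{n+1} = y_n + z·[3/4·y_n + 1/4·y_{n+1}] ⇒ (1 − 1/4z)y_{n+1} = (1 + 3/4z)y_n
  so R(z) = (1 + 3/4z)/(1 − 1/4z).

Solve |R(x)|<1 on ℝ⁻.
x=-0.52: |R|=0.5398
R=−1: 1+3/4x = −1+1/4x ⇒ -1/2x=2 ⇒ x=2/(-1/2)=-4.0000
Confirm numerically:
  x=-3.896: |R|=0.97366 <1
  x=-3.672: |R|=0.91449 <1
  x=-3.474: |R|=0.85925 <1
  x=-2.894: |R|=0.67914 <1
  x=-4.080: |R|=1.01980 >1
  x=-4.041: |R|=1.01020 >1
Stable set (-4.0000, 0).

left endpoint -4.0000.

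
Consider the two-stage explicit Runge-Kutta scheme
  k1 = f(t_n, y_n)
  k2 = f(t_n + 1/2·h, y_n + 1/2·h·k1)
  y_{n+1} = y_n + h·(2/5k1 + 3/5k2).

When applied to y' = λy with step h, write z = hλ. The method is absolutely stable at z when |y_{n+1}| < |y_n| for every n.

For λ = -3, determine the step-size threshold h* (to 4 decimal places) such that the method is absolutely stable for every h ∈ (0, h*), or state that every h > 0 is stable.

With y'=λy (z=hλ):
  k1=λy_n ⇒ h·k1=z·y_n;  k2=λ(1+1/2z)y_n ⇒ h·k2=z(1+1/2z)y_n
  y_{n+1}/y_n = 1 + 2/5z + 3/5z(1+1/2z) = 1 + z + 3/10z²
  ⇒ R(z) = 1 + z + 3/10z².

Boundary: |R(x)|=1, x<0.
x=-0.39: |R|=0.6556
R=1: x+3/10x²=0 ⇒ x=−10/3=-3.3333; min R=1−1/(4·3/10)=0.1667>−1
Confirm numerically:
  x=-2.456: |R|=0.35358 <1
  x=-1.416: |R|=0.18552 <1
  x=-1.346: |R|=0.19751 <1
  x=-3.604: |R|=1.29264 >1
  x=-3.380: |R|=1.04732 >1
Interval (-3.3333, 0).

(-3.3333,0); λ=-3 ⇒ h* = (10/3)/3 = 1.1111.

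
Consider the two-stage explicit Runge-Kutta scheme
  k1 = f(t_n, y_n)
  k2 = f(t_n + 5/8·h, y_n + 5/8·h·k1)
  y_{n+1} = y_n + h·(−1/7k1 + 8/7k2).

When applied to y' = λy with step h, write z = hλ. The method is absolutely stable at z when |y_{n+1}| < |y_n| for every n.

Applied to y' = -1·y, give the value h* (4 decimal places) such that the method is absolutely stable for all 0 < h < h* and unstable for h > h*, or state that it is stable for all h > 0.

Test eqn y'=λy, z=hλ:
  k1=λy_n ⇒ h·k1=z·y_n;  k2=λ(1+5/8z)y_n ⇒ h·k2=z(1+5/8z)y_n
  y_{n+1}/y_n = 1 − 1/7z + 8/7z(1+5/8z) = 1 + z + 5/7z²
  Hence R(z) = 1 + z + 5/7z².

Find x<0 with |R(x)|<1.
x=-1.38: |R|=0.9803
R=1: x+5/7x²=0 ⇒ x=−7/5=-1.4000; min R=1−1/(4·5/7)=0.6500>−1
Confirm numerically:
  x=-1.281: |R|=0.89111 <1
  x=-1.120: |R|=0.77600 <1
  x=-1.050: |R|=0.73750 <1
  x=-0.878: |R|=0.67263 <1
  x=-1.601: |R|=1.22986 >1
  x=-1.462: |R|=1.06475 >1
So |R|<1 on (-1.4000, 0).

(-1.4000,0); λ=-1 ⇒ h* = (7/5)/1 = 1.4000.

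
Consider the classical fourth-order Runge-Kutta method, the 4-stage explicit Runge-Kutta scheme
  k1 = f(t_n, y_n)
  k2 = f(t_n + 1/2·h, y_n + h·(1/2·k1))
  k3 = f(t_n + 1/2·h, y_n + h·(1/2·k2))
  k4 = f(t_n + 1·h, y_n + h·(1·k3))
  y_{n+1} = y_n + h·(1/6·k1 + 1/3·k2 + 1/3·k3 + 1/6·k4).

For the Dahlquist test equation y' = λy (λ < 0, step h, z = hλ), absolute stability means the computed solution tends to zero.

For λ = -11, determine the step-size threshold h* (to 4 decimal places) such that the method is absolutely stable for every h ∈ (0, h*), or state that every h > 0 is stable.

On y'=λy, z=hλ:
  order 4, 4-stage ⇒ R(z)=1+z+z^2/2+z^3/6+z^4/24
  (e.g. R(-1.73)=0.27672, |R|=0.27672)

Need |R(x)|<1, x<0.
x=-1.73: |R|=0.2767
|R(-2.84)|=1.0857 |R(-2.03)|=0.3438 |R(-1.43)|=0.2793
Bisect:
  x_lo=-3.4872 |R|=2.6872  x_hi=-0.1691 |R|=0.8444
  mid=-1.82816 |R|=0.29001 →hi
  mid=-2.65770 |R|=0.82407 →hi
  mid=-3.07247 |R|=1.52664 →lo
  mid=-2.86509 |R|=1.12712 →lo
  mid=-2.76140 |R|=0.96456 →hi
  mid=-2.81324 |R|=1.04296 →lo
  mid=-2.78732 |R|=1.00306 →lo
  mid=-2.77436 |R|=0.98364 →hi
  mid=-2.78084 |R|=0.99330 →hi
  mid=-2.78408 |R|=0.99817 →hi
  ...
  [-2.78529,-2.78509] ⇒ x*=-2.7853
So |R|<1 on (-2.7853, 0).

(-2.7853,0); λ=-11 ⇒ h* = 0.2532.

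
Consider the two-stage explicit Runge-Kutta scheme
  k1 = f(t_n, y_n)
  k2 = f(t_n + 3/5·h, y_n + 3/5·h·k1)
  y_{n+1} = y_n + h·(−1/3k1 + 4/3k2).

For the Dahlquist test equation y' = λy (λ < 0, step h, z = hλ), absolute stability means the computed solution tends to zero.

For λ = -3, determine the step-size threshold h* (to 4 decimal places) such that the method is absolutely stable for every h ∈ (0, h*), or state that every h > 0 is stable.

With y'=λy (z=hλ):
  k1=λy_n ⇒ h·k1=z·y_n;  k2=λ(1+3/5z)y_n ⇒ h·k2=z(1+3/5z)y_n
  y_{n+1}/y_n = 1 − 1/3z + 4/3z(1+3/5z) = 1 + z + 4/5z²
  so R(z) = 1 + z + 4/5z².

Boundary: |R(x)|=1, x<0.
x=-0.84: |R|=0.7245
R=1: x+4/5x²=0 ⇒ x=−5/4=-1.2500; min R=1−1/(4·4/5)=0.6875>−1
Confirm numerically:
  x=-1.185: |R|=0.93838 <1
  x=-1.131: |R|=0.89233 <1
  x=-0.908: |R|=0.75157 <1
  x=-0.812: |R|=0.71548 <1
  x=-1.658: |R|=1.54117 >1
  x=-1.550: |R|=1.37200 >1
  x=-1.509: |R|=1.31266 >1
Stable set (-1.2500, 0).

(-1.2500,0); λ=-3 ⇒ h* = (5/4)/3 = 0.4167.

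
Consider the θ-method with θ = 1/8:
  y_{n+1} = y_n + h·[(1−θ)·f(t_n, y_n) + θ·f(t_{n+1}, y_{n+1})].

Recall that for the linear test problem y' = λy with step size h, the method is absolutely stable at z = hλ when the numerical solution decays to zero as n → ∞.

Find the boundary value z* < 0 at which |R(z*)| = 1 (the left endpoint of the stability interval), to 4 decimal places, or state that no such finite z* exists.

On y'=λy, z=hλ:
  y_{n+1} = y_n + z·[7/8·y_n + 1/8·y_{n+1}] ⇒ (1 − 1/8z)y_{n+1} = (1 + 7/8z)y_n
  Hence R(z) = (1 + 7/8z)/(1 − 1/8z).

Find x<0 with |R(x)|<1.
x=-1.08: |R|=0.0485
R=−1: 1+7/8x = −1+1/8x ⇒ -3/4x=2 ⇒ x=2/(-3/4)=-2.6667
Confirm numerically:
  x=-2.427: |R|=0.86209 <1
  x=-2.111: |R|=0.67026 <1
  x=-1.756: |R|=0.43993 <1
  x=-1.151: |R|=0.00623 <1
  x=-3.164: |R|=1.26729 >1
  x=-3.065: |R|=1.21600 >1
So |R|<1 on (-2.6667, 0).

z* = -2.6667.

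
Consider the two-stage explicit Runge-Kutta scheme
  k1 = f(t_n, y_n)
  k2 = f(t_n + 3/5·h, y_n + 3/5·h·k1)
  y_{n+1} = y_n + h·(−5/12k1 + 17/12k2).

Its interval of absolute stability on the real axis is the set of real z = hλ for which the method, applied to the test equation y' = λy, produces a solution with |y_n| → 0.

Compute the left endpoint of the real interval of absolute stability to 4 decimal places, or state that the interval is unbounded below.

With y'=λy (z=hλ):
  k1=λy_n ⇒ h·k1=z·y_n;  k2=λ(1+3/5z)y_n ⇒ h·k2=z(1+3/5z)y_n
  y_{n+1}/y_n = 1 − 5/12z + 17/12z(1+3/5z) = 1 + z + 17/20z²
  so R(z) = 1 + z + 17/20z².

Boundary: |R(x)|=1, x<0.
x=-1.16: |R|=0.9838
R=1: x+17/20x²=0 ⇒ x=−20/17=-1.1765; min R=1−1/(4·17/20)=0.7059>−1
Confirm numerically:
  x=-1.112: |R|=0.93906 <1
  x=-0.731: |R|=0.72321 <1
  x=-0.699: |R|=0.71631 <1
  x=-1.530: |R|=1.45976 >1
  x=-1.301: |R|=1.13771 >1
So |R|<1 on (-1.1765, 0).

left endpoint -1.1765.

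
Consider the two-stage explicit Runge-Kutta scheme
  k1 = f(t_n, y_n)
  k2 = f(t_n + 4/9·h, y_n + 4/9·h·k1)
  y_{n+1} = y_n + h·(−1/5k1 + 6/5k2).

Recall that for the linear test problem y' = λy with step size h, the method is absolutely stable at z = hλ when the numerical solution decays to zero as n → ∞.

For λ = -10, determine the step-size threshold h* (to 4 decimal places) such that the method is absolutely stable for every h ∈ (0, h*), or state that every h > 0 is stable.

On y'=λy, z=hλ:
  k1=λy_n ⇒ h·k1=z·y_n;  k2=λ(1+4/9z)y_n ⇒ h·k2=z(1+4/9z)y_n
  y_{n+1}/y_n = 1 − 1/5z + 6/5z(1+4/9z) = 1 + z + 8/15z²
  R(z) = 1 + z + 8/15z².

Boundary: |R(x)|=1, x<0.
x=-1.75: |R|=0.8833
R=1: x+8/15x²=0 ⇒ x=−15/8=-1.8750; min R=1−1/(4·8/15)=0.5312>−1
Confirm numerically:
  x=-1.409: |R|=0.64982 <1
  x=-1.404: |R|=0.64732 <1
  x=-1.221: |R|=0.57412 <1
  x=-2.403: |R|=1.67668 >1
  x=-2.339: |R|=1.57882 >1
So |R|<1 on (-1.8750, 0).

(-1.8750,0); λ=-10 ⇒ h* = (15/8)/10 = 0.1875.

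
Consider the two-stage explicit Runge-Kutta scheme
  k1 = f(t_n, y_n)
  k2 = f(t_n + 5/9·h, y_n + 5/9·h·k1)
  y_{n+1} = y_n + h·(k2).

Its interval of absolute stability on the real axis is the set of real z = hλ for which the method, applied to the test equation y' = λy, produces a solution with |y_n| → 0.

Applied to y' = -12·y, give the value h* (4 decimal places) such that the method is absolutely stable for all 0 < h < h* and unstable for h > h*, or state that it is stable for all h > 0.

Test eqn y'=λy, z=hλ:
  k1=λy_n ⇒ h·k1=z·y_n;  k2=λ(1+5/9z)y_n ⇒ h·k2=z(1+5/9z)y_n
  y_{n+1}/y_n = 1 + z(1+5/9z) = 1 + z + 5/9z²
  Hence R(z) = 1 + z + 5/9z².

Solve |R(x)|<1 on ℝ⁻.
x=-0.37: |R|=0.7061
R=1: x+5/9x²=0 ⇒ x=−9/5=-1.8000; min R=1−1/(4·5/9)=0.5500>−1
Confirm numerically:
  x=-1.127: |R|=0.57863 <1
  x=-1.050: |R|=0.56250 <1
  x=-0.832: |R|=0.55257 <1
  x=-2.212: |R|=1.50630 >1
  x=-2.184: |R|=1.46592 >1
  x=-1.889: |R|=1.09340 >1
Stable set (-1.8000, 0).

(-1.8000,0); λ=-12 ⇒ h* = (9/5)/12 = 0.1500.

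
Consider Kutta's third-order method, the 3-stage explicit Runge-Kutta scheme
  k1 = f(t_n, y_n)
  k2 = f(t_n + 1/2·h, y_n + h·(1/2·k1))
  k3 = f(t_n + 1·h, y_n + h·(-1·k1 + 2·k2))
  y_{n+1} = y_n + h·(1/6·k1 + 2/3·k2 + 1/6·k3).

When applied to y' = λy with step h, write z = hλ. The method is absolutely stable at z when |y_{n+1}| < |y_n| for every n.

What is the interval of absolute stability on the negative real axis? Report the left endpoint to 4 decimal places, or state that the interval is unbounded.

Test eqn y'=λy, z=hλ:
  order 3, 3-stage ⇒ R(z)=1+z+z^2/2+z^3/6
  (e.g. R(-1.09)=0.28821, |R|=0.28821)

Need |R(x)|<1, x<0.
x=-1.09: |R|=0.2882
|R(-2.42)|=0.8539 |R(-2.34)|=0.7377 |R(-0.98)|=0.3433
Bisect:
  x_lo=-3.3173 |R|=2.8993  x_hi=-0.2005 |R|=0.8182
  mid=-1.75892 |R|=0.11898 →hi
  mid=-2.53812 |R|=1.04221 →lo
  mid=-2.14852 |R|=0.49343 →hi
  mid=-2.34332 |R|=0.74233 →hi
  mid=-2.44072 |R|=0.88544 →hi
  mid=-2.48942 |R|=0.96206 →hi
  mid=-2.51377 |R|=1.00168 →lo
  mid=-2.50159 |R|=0.98176 →hi
  mid=-2.50768 |R|=0.99169 →hi
  mid=-2.51073 |R|=0.99668 →hi
  ...
  [-2.51282,-2.51263] ⇒ x*=-2.5127
So |R|<1 on (-2.5127, 0).

z∈(-2.5127,0).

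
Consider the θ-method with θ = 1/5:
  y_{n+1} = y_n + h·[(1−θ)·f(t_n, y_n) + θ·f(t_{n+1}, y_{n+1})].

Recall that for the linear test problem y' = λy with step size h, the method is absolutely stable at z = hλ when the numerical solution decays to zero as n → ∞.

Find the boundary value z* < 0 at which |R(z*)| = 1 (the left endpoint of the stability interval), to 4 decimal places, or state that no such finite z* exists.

left endpoint -3.3333.

On y'=λy, z=hλ:
  y_{n+1} = y_n + z·[4/5·y_n + 1/5·y_{n+1}] ⇒ (1 − 1/5z)y_{n+1} = (1 + 4/5z)y_n
  Hence R(z) = (1 + 4/5z)/(1 − 1/5z).

Boundary: |R(x)|=1, x<0.
x=-1.55: |R|=0.1832
R=−1: 1+4/5x = −1+1/5x ⇒ -3/5x=2 ⇒ x=2/(-3/5)=-3.3333
Confirm numerically:
  x=-2.796: |R|=0.79323 <1
  x=-2.301: |R|=0.57581 <1
  x=-1.866: |R|=0.35887 <1
  x=-1.614: |R|=0.22014 <1
  x=-3.815: |R|=1.16393 >1
  x=-3.809: |R|=1.16199 >1
Interval (-3.3333, 0).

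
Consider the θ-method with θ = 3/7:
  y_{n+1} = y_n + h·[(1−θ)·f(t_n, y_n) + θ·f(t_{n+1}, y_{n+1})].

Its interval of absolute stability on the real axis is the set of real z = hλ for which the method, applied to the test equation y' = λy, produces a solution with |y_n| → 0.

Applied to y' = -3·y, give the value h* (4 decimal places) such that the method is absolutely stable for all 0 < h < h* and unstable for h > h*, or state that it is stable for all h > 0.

(-14.0000,0); λ=-3 ⇒ h* = (14)/3 = 4.6667.

With y'=λy (z=hλ):
  y_{n+1} = y_n + z·[4/7·y_n + 3/7·y_{n+1}] ⇒ (1 − 3/7z)y_{n+1} = (1 + 4/7z)y_n
  R(z) = (1 + 4/7z)/(1 − 3/7z).

Solve |R(x)|<1 on ℝ⁻.
x=-1.71: |R|=0.0132
R=−1: 1+4/7x = −1+3/7x ⇒ -1/7x=2 ⇒ x=2/(-1/7)=-14.0000
Confirm numerically:
  x=-13.780: |R|=0.99545 <1
  x=-11.639: |R|=0.94367 <1
  x=-7.860: |R|=0.79922 <1
  x=-14.545: |R|=1.01076 >1
  x=-14.209: |R|=1.00421 >1
So |R|<1 on (-14.0000, 0).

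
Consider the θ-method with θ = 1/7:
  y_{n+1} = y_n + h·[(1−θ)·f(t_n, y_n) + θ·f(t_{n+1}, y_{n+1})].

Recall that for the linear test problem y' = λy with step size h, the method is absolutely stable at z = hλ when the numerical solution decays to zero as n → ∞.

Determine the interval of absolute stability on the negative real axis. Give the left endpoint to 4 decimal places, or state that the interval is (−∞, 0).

On y'=λy, z=hλ:
  y_{n+1} = y_n + z·[6/7·y_n + 1/7·y_{n+1}] ⇒ (1 − 1/7z)y_{n+1} = (1 + 6/7z)y_n
  R(z) = (1 + 6/7z)/(1 − 1/7z).

Solve |R(x)|<1 on ℝ⁻.
x=-0.9: |R|=0.2025
R=−1: 1+6/7x = −1+1/7x ⇒ -5/7x=2 ⇒ x=2/(-5/7)=-2.8000
Confirm numerically:
  x=-2.714: |R|=0.95573 <1
  x=-2.533: |R|=0.85996 <1
  x=-1.994: |R|=0.55192 <1
  x=-1.222: |R|=0.04038 <1
  x=-3.258: |R|=1.22324 >1
  x=-3.156: |R|=1.17527 >1
  x=-3.101: |R|=1.14900 >1
Stable set (-2.8000, 0).

(-2.8000, 0).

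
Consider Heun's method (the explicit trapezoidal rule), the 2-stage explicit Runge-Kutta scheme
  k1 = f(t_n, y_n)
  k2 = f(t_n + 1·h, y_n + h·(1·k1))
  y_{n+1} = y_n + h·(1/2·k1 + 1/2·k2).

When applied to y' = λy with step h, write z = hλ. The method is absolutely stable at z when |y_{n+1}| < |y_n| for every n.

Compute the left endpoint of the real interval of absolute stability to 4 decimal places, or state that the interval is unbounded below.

left endpoint -2.0000.

Test eqn y'=λy, z=hλ:
  order 2, 2-stage ⇒ R(z)=1+z+z^2/2
  (e.g. R(-0.69)=0.54805, |R|=0.54805)

Find x<0 with |R(x)|<1.
x=-0.69: |R|=0.5481
|R(-2.02)|=1.0202 |R(-1.36)|=0.5648 |R(-1.2)|=0.5200
Bisect:
  x_lo=-2.7992 |R|=2.1186  x_hi=-0.2138 |R|=0.8090
  mid=-1.50653 |R|=0.62829 →hi
  mid=-2.15289 |R|=1.16457 →lo
  mid=-1.82971 |R|=0.84421 →hi
  mid=-1.99130 |R|=0.99134 →hi
  mid=-2.07209 |R|=1.07469 →lo
  mid=-2.03169 |R|=1.03220 →lo
  mid=-2.01150 |R|=1.01156 →lo
  mid=-2.00140 |R|=1.00140 →lo
  mid=-1.99635 |R|=0.99635 →hi
  ...
  [-2.00013,-1.99998] ⇒ x*=-2.0000
Stable set (-2.0000, 0).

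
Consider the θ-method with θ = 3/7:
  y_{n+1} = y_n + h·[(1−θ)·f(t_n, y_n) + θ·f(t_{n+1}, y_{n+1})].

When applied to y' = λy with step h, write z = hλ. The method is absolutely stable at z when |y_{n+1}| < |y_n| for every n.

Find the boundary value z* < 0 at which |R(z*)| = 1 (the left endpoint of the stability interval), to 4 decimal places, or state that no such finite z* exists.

With y'=λy (z=hλ):
  y_{n+1} = y_n + z·[4/7·y_n + 3/7·y_{n+1}] ⇒ (1 − 3/7z)y_{n+1} = (1 + 4/7z)y_n
  R(z) = (1 + 4/7z)/(1 − 3/7z).

Need |R(x)|<1, x<0.
x=-0.58: |R|=0.5355
R=−1: 1+4/7x = −1+3/7x ⇒ -1/7x=2 ⇒ x=2/(-1/7)=-14.0000
Confirm numerically:
  x=-11.913: |R|=0.95117 <1
  x=-11.777: |R|=0.94749 <1
  x=-8.930: |R|=0.84996 <1
  x=-14.507: |R|=1.01004 >1
  x=-14.314: |R|=1.00629 >1
Interval (-14.0000, 0).

left endpoint -14.0000.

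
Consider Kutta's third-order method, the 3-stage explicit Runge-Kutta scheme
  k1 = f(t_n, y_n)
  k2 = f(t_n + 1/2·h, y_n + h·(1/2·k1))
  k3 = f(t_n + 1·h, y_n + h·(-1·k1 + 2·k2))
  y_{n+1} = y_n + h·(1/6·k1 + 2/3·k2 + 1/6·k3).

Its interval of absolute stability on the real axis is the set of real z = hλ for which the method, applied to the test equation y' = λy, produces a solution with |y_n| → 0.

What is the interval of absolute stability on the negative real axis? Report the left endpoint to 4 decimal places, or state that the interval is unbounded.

On y'=λy, z=hλ:
  order 3, 3-stage ⇒ R(z)=1+z+z^2/2+z^3/6
  (e.g. R(-0.6)=0.54400, |R|=0.54400)

Solve |R(x)|<1 on ℝ⁻.
x=-0.6: |R|=0.5440
|R(-2.82)|=1.5814 |R(-1.39)|=0.1284 |R(-1.19)|=0.2372
Bisect:
  x_lo=-3.1085 |R|=2.2831  x_hi=-0.0710 |R|=0.9315
  mid=-1.58973 |R|=0.00429 →hi
  mid=-2.34909 |R|=0.75045 →hi
  mid=-2.72877 |R|=1.39217 →lo
  mid=-2.53893 |R|=1.04357 →lo
  mid=-2.44401 |R|=0.89051 →hi
  mid=-2.49147 |R|=0.96536 →hi
  mid=-2.51520 |R|=1.00404 →lo
  mid=-2.50334 |R|=0.98459 →hi
  mid=-2.50927 |R|=0.99429 →hi
  mid=-2.51223 |R|=0.99916 →hi
  ...
  [-2.51279,-2.51260] ⇒ x*=-2.5127
Stable set (-2.5127, 0).

z∈(-2.5127,0).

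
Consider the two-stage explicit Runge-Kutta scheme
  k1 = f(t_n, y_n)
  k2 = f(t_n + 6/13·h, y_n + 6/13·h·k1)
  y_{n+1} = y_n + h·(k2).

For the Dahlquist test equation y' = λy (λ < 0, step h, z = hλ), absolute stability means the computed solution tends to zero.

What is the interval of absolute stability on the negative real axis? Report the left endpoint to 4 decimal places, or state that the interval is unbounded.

(-2.1667, 0).

On y'=λy, z=hλ:
  k1=λy_n ⇒ h·k1=z·y_n;  k2=λ(1+6/13z)y_n ⇒ h·k2=z(1+6/13z)y_n
  y_{n+1}/y_n = 1 + z(1+6/13z) = 1 + z + 6/13z²
  Hence R(z) = 1 + z + 6/13z².

Find x<0 with |R(x)|<1.
x=-1.69: |R|=0.6282
R=1: x+6/13x²=0 ⇒ x=−13/6=-2.1667; min R=1−1/(4·6/13)=0.4583>−1
Confirm numerically:
  x=-1.740: |R|=0.65735 <1
  x=-1.713: |R|=0.64132 <1
  x=-1.414: |R|=0.50880 <1
  x=-1.314: |R|=0.48289 <1
  x=-2.739: |R|=1.72352 >1
  x=-2.642: |R|=1.57961 >1
  x=-2.324: |R|=1.16876 >1
Stable set (-2.1667, 0).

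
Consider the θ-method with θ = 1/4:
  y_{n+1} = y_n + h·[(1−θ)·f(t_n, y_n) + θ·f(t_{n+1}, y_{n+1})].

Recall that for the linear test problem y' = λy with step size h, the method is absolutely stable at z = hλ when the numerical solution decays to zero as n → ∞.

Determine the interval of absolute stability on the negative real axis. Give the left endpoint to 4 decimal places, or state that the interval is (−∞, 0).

Set f=λy, z=hλ:
  y_{n+1} = y_n + z·[3/4·y_n + 1/4·y_{n+1}] ⇒ (1 − 1/4z)y_{n+1} = (1 + 3/4z)y_n
  ⇒ R(z) = (1 + 3/4z)/(1 − 1/4z).

Find x<0 with |R(x)|<1.
x=-1.77: |R|=0.2270
R=−1: 1+3/4x = −1+1/4x ⇒ -1/2x=2 ⇒ x=2/(-1/2)=-4.0000
Confirm numerically:
  x=-2.910: |R|=0.68452 <1
  x=-2.693: |R|=0.60944 <1
  x=-2.426: |R|=0.51012 <1
  x=-1.992: |R|=0.32977 <1
  x=-4.576: |R|=1.13433 >1
  x=-4.087: |R|=1.02152 >1
Interval (-4.0000, 0).

z∈(-4.0000,0).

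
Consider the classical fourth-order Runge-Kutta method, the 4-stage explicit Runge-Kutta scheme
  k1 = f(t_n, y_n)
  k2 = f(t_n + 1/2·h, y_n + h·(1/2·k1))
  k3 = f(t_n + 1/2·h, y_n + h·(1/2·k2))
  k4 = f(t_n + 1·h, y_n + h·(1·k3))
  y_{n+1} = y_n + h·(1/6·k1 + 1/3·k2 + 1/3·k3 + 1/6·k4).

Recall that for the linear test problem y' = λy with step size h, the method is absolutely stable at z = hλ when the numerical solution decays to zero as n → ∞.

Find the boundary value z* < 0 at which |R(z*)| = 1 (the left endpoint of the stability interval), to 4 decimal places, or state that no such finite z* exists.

On y'=λy, z=hλ:
  order 4, 4-stage ⇒ R(z)=1+z+z^2/2+z^3/6+z^4/24
  (e.g. R(-1.51)=0.27284, |R|=0.27284)

Boundary: |R(x)|=1, x<0.
x=-1.51: |R|=0.2728
|R(-0.98)|=0.3818 |R(-0.91)|=0.4070 |R(-0.67)|=0.5127
Bisect:
  x_lo=-3.1327 |R|=1.6632  x_hi=-0.0769 |R|=0.9260
  mid=-1.60478 |R|=0.27042 →hi
  mid=-2.36875 |R|=0.53336 →hi
  mid=-2.75073 |R|=0.94913 →hi
  mid=-2.94172 |R|=1.26262 →lo
  mid=-2.84623 |R|=1.09582 →lo
  mid=-2.79848 |R|=1.02006 →lo
  mid=-2.77460 |R|=0.98400 →hi
  mid=-2.78654 |R|=1.00188 →lo
  mid=-2.78057 |R|=0.99291 →hi
  ...
  [-2.78542,-2.78524] ⇒ x*=-2.7853
Stable set (-2.7853, 0).

left endpoint -2.7853.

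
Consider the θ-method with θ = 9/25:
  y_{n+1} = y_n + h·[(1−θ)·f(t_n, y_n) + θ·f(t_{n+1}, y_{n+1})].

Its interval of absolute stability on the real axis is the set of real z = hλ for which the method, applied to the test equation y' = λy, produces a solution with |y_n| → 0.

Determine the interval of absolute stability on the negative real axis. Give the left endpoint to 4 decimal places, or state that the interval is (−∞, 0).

With y'=λy (z=hλ):
  y_{n+1} = y_n + z·[16/25·y_n + 9/25·y_{n+1}] ⇒ (1 − 9/25z)y_{n+1} = (1 + 16/25z)y_n
  R(z) = (1 + 16/25z)/(1 − 9/25z).

Need |R(x)|<1, x<0.
x=-1.12: |R|=0.2018
R=−1: 1+16/25x = −1+9/25x ⇒ -7/25x=2 ⇒ x=2/(-7/25)=-7.1429
Confirm numerically:
  x=-6.131: |R|=0.91166 <1
  x=-5.746: |R|=0.87254 <1
  x=-4.274: |R|=0.68358 <1
  x=-7.334: |R|=1.01470 >1
  x=-7.194: |R|=1.00399 >1
So |R|<1 on (-7.1429, 0).

(-7.1429, 0).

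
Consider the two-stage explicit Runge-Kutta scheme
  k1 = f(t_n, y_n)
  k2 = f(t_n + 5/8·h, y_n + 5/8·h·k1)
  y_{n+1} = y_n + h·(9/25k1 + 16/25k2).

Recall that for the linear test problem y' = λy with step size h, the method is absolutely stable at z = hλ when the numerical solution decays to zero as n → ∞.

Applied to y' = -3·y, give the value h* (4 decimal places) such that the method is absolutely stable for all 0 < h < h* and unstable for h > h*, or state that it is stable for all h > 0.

(-2.5000,0); λ=-3 ⇒ h* = (5/2)/3 = 0.8333.

Test eqn y'=λy, z=hλ:
  k1=λy_n ⇒ h·k1=z·y_n;  k2=λ(1+5/8z)y_n ⇒ h·k2=z(1+5/8z)y_n
  y_{n+1}/y_n = 1 + 9/25z + 16/25z(1+5/8z) = 1 + z + 2/5z²
  R(z) = 1 + z + 2/5z².

Find x<0 with |R(x)|<1.
x=-1.19: |R|=0.3764
R=1: x+2/5x²=0 ⇒ x=−5/2=-2.5000; min R=1−1/(4·2/5)=0.3750>−1
Confirm numerically:
  x=-2.358: |R|=0.86607 <1
  x=-1.970: |R|=0.58236 <1
  x=-1.301: |R|=0.37604 <1
  x=-1.102: |R|=0.38376 <1
  x=-2.953: |R|=1.53508 >1
  x=-2.945: |R|=1.52421 >1
Stable set (-2.5000, 0).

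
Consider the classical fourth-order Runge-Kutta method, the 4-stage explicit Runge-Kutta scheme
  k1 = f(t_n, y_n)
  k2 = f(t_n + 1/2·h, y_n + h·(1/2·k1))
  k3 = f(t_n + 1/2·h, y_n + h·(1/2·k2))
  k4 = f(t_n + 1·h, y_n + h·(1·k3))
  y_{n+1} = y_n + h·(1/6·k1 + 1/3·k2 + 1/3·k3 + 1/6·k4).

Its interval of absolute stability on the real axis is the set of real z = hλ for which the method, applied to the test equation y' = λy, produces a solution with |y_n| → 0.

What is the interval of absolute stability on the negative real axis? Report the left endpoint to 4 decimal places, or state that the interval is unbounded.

z∈(-2.7853,0).

With y'=λy (z=hλ):
  order 4, 4-stage ⇒ R(z)=1+z+z^2/2+z^3/6+z^4/24
  (e.g. R(-0.8)=0.45173, |R|=0.45173)

Boundary: |R(x)|=1, x<0.
x=-0.8: |R|=0.4517
|R(-3.18)|=1.7775 |R(-2.53)|=0.6786 |R(-1.55)|=0.2711
Bisect:
  x_lo=-3.2944 |R|=2.0810  x_hi=-0.0769 |R|=0.9260
  mid=-1.68566 |R|=0.27319 →hi
  mid=-2.49004 |R|=0.63877 →hi
  mid=-2.89224 |R|=1.17358 →lo
  mid=-2.69114 |R|=0.86708 →hi
  mid=-2.79169 |R|=1.00968 →lo
  mid=-2.74141 |R|=0.93583 →hi
  mid=-2.76655 |R|=0.97211 →hi
  ...
  [-2.78540,-2.78521] ⇒ x*=-2.7853
Stable set (-2.7853, 0).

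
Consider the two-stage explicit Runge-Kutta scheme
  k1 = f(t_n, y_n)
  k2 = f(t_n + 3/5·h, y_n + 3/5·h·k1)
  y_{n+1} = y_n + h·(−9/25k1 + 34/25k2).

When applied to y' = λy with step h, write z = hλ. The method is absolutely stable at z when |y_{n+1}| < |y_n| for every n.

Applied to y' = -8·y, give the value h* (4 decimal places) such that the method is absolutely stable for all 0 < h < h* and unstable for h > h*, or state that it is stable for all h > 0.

(-1.2255,0); λ=-8 ⇒ h* = (125/102)/8 = 0.1532.

On y'=λy, z=hλ:
  k1=λy_n ⇒ h·k1=z·y_n;  k2=λ(1+3/5z)y_n ⇒ h·k2=z(1+3/5z)y_n
  y_{n+1}/y_n = 1 − 9/25z + 34/25z(1+3/5z) = 1 + z + 102/125z²
  ⇒ R(z) = 1 + z + 102/125z².

Need |R(x)|<1, x<0.
x=-1.44: |R|=1.2521
R=1: x+102/125x²=0 ⇒ x=−125/102=-1.2255; min R=1−1/(4·102/125)=0.6936>−1
Confirm numerically:
  x=-0.595: |R|=0.69388 <1
  x=-0.580: |R|=0.69450 <1
  x=-0.528: |R|=0.69949 <1
  x=-1.622: |R|=1.52480 >1
  x=-1.402: |R|=1.20193 >1
  x=-1.391: |R|=1.18786 >1
Stable set (-1.2255, 0).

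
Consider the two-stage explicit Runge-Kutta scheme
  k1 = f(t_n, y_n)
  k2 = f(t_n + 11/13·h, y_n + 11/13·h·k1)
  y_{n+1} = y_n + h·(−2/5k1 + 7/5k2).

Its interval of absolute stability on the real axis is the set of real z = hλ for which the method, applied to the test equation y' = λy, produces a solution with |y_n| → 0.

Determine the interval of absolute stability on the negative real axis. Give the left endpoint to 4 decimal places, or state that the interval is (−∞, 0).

Set f=λy, z=hλ:
  k1=λy_n ⇒ h·k1=z·y_n;  k2=λ(1+11/13z)y_n ⇒ h·k2=z(1+11/13z)y_n
  y_{n+1}/y_n = 1 − 2/5z + 7/5z(1+11/13z) = 1 + z + 77/65z²
  so R(z) = 1 + z + 77/65z².

Need |R(x)|<1, x<0.
x=-1.04: |R|=1.2413
R=1: x+77/65x²=0 ⇒ x=−65/77=-0.8442; min R=1−1/(4·77/65)=0.7890>−1
Confirm numerically:
  x=-0.579: |R|=0.81813 <1
  x=-0.435: |R|=0.78916 <1
  x=-0.360: |R|=0.79353 <1
  x=-1.025: |R|=1.21959 >1
  x=-0.940: |R|=1.10673 >1
Interval (-0.8442, 0).

z∈(-0.8442,0).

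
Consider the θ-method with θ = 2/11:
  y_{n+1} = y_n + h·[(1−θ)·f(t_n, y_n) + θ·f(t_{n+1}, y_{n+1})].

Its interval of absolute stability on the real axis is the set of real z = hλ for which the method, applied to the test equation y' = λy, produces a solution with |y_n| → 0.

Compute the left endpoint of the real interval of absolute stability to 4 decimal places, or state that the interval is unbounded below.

Test eqn y'=λy, z=hλ:
  y_{n+1} = y_n + z·[9/11·y_n + 2/11·y_{n+1}] ⇒ (1 − 2/11z)y_{n+1} = (1 + 9/11z)y_n
  R(z) = (1 + 9/11z)/(1 − 2/11z).

Need |R(x)|<1, x<0.
x=-0.56: |R|=0.4917
R=−1: 1+9/11x = −1+2/11x ⇒ -7/11x=2 ⇒ x=2/(-7/11)=-3.1429
Confirm numerically:
  x=-3.011: |R|=0.94578 <1
  x=-1.902: |R|=0.41327 <1
  x=-1.622: |R|=0.25260 <1
  x=-3.331: |R|=1.07457 >1
  x=-3.228: |R|=1.03414 >1
So |R|<1 on (-3.1429, 0).

left endpoint -3.1429.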